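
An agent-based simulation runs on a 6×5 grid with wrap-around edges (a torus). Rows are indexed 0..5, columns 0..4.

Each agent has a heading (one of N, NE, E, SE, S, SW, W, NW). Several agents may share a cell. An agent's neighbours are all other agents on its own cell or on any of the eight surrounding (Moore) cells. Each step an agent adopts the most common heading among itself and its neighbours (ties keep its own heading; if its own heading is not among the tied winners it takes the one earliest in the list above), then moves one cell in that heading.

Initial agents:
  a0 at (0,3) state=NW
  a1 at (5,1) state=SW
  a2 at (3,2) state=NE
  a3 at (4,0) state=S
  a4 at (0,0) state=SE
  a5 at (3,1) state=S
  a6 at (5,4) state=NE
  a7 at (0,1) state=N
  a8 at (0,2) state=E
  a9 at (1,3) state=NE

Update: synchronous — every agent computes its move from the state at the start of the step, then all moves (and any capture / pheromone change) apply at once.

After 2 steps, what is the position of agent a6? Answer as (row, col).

t=1: a0@(5,4):NE a1@(0,0):SW a2@(2,3):NE a3@(5,0):S a4@(1,1):SE a5@(4,1):S a6@(4,0):NE a7@(5,1):N a8@(0,3):E a9@(0,4):NE
t=2: a0@(4,0):NE a1@(5,1):NE a2@(1,4):NE a3@(4,1):NE a4@(2,2):SE a5@(5,1):S a6@(3,1):NE a7@(0,1):S a8@(5,4):NE a9@(5,0):NE

(3, 1)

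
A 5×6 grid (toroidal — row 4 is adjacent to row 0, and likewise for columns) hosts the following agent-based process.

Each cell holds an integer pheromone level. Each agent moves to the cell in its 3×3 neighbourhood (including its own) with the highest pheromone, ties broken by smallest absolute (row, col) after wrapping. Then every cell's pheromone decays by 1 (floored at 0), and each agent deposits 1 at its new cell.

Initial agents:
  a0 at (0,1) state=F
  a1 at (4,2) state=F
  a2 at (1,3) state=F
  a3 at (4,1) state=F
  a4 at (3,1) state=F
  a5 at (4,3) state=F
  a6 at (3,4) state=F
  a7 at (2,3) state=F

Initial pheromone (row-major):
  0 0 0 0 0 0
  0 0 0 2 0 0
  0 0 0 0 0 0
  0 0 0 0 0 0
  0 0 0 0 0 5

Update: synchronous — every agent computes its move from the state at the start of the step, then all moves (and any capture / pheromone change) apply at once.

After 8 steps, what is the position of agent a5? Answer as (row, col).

(1, 3)

t=1: a0@(0,0) a1@(0,1) a2@(1,3) a3@(0,0) a4@(2,0) a5@(0,2) a6@(4,5) a7@(1,3) | pheromone: 2 1 1 0 0 0 / 0 0 0 3 0 0 / 1 0 0 0 0 0 / 0 0 0 0 0 0 / 0 0 0 0 0 5
t=2: a0@(4,5) a1@(0,0) a2@(1,3) a3@(4,5) a4@(2,0) a5@(1,3) a6@(4,5) a7@(1,3) | pheromone: 2 0 0 0 0 0 / 0 0 0 5 0 0 / 1 0 0 0 0 0 / 0 0 0 0 0 0 / 0 0 0 0 0 7
t=3: a0@(4,5) a1@(4,5) a2@(1,3) a3@(4,5) a4@(2,0) a5@(1,3) a6@(4,5) a7@(1,3) | pheromone: 1 0 0 0 0 0 / 0 0 0 7 0 0 / 1 0 0 0 0 0 / 0 0 0 0 0 0 / 0 0 0 0 0 10
t=4: a0@(4,5) a1@(4,5) a2@(1,3) a3@(4,5) a4@(2,0) a5@(1,3) a6@(4,5) a7@(1,3) | pheromone: 0 0 0 0 0 0 / 0 0 0 9 0 0 / 1 0 0 0 0 0 / 0 0 0 0 0 0 / 0 0 0 0 0 13
t=5: a0@(4,5) a1@(4,5) a2@(1,3) a3@(4,5) a4@(2,0) a5@(1,3) a6@(4,5) a7@(1,3) | pheromone: 0 0 0 0 0 0 / 0 0 0 11 0 0 / 1 0 0 0 0 0 / 0 0 0 0 0 0 / 0 0 0 0 0 16
t=6: a0@(4,5) a1@(4,5) a2@(1,3) a3@(4,5) a4@(2,0) a5@(1,3) a6@(4,5) a7@(1,3) | pheromone: 0 0 0 0 0 0 / 0 0 0 13 0 0 / 1 0 0 0 0 0 / 0 0 0 0 0 0 / 0 0 0 0 0 19
t=7: a0@(4,5) a1@(4,5) a2@(1,3) a3@(4,5) a4@(2,0) a5@(1,3) a6@(4,5) a7@(1,3) | pheromone: 0 0 0 0 0 0 / 0 0 0 15 0 0 / 1 0 0 0 0 0 / 0 0 0 0 0 0 / 0 0 0 0 0 22
t=8: a0@(4,5) a1@(4,5) a2@(1,3) a3@(4,5) a4@(2,0) a5@(1,3) a6@(4,5) a7@(1,3) | pheromone: 0 0 0 0 0 0 / 0 0 0 17 0 0 / 1 0 0 0 0 0 / 0 0 0 0 0 0 / 0 0 0 0 0 25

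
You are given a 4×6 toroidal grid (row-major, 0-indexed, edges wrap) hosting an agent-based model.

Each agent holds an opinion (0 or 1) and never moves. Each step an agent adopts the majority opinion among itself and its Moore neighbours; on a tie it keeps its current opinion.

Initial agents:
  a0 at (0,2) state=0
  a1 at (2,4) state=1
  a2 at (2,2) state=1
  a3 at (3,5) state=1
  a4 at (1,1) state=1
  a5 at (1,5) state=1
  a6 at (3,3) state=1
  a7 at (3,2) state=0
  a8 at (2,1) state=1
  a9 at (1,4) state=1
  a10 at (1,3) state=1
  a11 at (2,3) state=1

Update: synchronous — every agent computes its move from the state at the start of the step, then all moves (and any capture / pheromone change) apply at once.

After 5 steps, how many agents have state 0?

0

t=1: a0@(0,2):1 a1@(2,4):1 a2@(2,2):1 a3@(3,5):1 a4@(1,1):1 a5@(1,5):1 a6@(3,3):1 a7@(3,2):1 a8@(2,1):1 a9@(1,4):1 a10@(1,3):1 a11@(2,3):1
t=2: (unchanged — steady state)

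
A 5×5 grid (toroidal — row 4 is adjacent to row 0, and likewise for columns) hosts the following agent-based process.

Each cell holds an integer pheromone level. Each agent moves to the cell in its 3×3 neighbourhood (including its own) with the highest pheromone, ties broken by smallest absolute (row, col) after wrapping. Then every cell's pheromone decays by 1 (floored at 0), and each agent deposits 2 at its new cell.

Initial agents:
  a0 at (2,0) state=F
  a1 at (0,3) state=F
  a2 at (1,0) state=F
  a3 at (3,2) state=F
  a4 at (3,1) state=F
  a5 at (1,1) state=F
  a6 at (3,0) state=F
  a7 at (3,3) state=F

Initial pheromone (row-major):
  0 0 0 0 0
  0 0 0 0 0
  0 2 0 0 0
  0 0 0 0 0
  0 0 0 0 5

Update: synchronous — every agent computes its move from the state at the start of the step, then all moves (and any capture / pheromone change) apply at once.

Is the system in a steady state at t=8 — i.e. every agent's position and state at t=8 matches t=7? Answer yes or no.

yes

t=1: a0@(2,1) a1@(4,4) a2@(2,1) a3@(2,1) a4@(2,1) a5@(2,1) a6@(4,4) a7@(4,4) | pheromone: 0 0 0 0 0 / 0 0 0 0 0 / 0 11 0 0 0 / 0 0 0 0 0 / 0 0 0 0 10
t=2: a0@(2,1) a1@(4,4) a2@(2,1) a3@(2,1) a4@(2,1) a5@(2,1) a6@(4,4) a7@(4,4) | pheromone: 0 0 0 0 0 / 0 0 0 0 0 / 0 20 0 0 0 / 0 0 0 0 0 / 0 0 0 0 15
t=3: a0@(2,1) a1@(4,4) a2@(2,1) a3@(2,1) a4@(2,1) a5@(2,1) a6@(4,4) a7@(4,4) | pheromone: 0 0 0 0 0 / 0 0 0 0 0 / 0 29 0 0 0 / 0 0 0 0 0 / 0 0 0 0 20
t=4: a0@(2,1) a1@(4,4) a2@(2,1) a3@(2,1) a4@(2,1) a5@(2,1) a6@(4,4) a7@(4,4) | pheromone: 0 0 0 0 0 / 0 0 0 0 0 / 0 38 0 0 0 / 0 0 0 0 0 / 0 0 0 0 25
t=5: a0@(2,1) a1@(4,4) a2@(2,1) a3@(2,1) a4@(2,1) a5@(2,1) a6@(4,4) a7@(4,4) | pheromone: 0 0 0 0 0 / 0 0 0 0 0 / 0 47 0 0 0 / 0 0 0 0 0 / 0 0 0 0 30
t=6: a0@(2,1) a1@(4,4) a2@(2,1) a3@(2,1) a4@(2,1) a5@(2,1) a6@(4,4) a7@(4,4) | pheromone: 0 0 0 0 0 / 0 0 0 0 0 / 0 56 0 0 0 / 0 0 0 0 0 / 0 0 0 0 35
t=7: a0@(2,1) a1@(4,4) a2@(2,1) a3@(2,1) a4@(2,1) a5@(2,1) a6@(4,4) a7@(4,4) | pheromone: 0 0 0 0 0 / 0 0 0 0 0 / 0 65 0 0 0 / 0 0 0 0 0 / 0 0 0 0 40
t=8: a0@(2,1) a1@(4,4) a2@(2,1) a3@(2,1) a4@(2,1) a5@(2,1) a6@(4,4) a7@(4,4) | pheromone: 0 0 0 0 0 / 0 0 0 0 0 / 0 74 0 0 0 / 0 0 0 0 0 / 0 0 0 0 45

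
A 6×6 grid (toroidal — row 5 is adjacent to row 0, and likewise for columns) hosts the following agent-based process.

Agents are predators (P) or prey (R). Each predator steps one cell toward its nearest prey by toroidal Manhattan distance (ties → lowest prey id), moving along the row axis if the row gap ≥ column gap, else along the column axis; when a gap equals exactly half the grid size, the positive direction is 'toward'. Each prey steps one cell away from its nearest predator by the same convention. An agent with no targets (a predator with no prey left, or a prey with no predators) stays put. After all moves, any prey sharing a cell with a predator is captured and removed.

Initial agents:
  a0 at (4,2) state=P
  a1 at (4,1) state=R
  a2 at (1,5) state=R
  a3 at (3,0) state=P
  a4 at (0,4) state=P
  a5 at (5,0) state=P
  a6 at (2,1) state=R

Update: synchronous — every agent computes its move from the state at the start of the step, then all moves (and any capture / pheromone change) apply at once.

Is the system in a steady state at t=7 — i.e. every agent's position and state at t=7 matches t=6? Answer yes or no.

no

t=1: a0@(4,1):P a2@(2,5):R a3@(4,0):P a4@(1,4):P a5@(4,0):P a6@(1,1):R
t=2: a0@(5,1):P a2@(3,5):R a3@(3,0):P a4@(2,4):P a5@(3,0):P a6@(0,1):R
t=3: a0@(0,1):P a3@(3,5):P a4@(3,4):P a5@(3,5):P a6@(1,1):R
t=4: a0@(1,1):P a3@(2,5):P a4@(3,5):P a5@(2,5):P a6@(2,1):R
t=5: a0@(2,1):P a3@(2,0):P a4@(3,0):P a5@(2,0):P a6@(3,1):R
t=6: a0@(3,1):P a3@(3,0):P a4@(3,1):P a5@(3,0):P a6@(4,1):R
t=7: a0@(4,1):P a3@(4,0):P a4@(4,1):P a5@(4,0):P a6@(5,1):R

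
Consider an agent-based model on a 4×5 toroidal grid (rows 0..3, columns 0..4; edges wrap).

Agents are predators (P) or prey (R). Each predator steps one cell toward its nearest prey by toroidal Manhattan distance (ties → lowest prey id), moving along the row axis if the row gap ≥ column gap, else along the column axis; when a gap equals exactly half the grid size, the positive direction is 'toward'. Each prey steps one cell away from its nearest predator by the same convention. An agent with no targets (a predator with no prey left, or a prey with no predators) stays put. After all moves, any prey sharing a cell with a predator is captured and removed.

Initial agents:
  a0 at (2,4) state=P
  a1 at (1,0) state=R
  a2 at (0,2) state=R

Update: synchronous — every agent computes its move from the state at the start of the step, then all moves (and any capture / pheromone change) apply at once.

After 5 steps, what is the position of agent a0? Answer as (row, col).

t=1: a0@(1,4):P a1@(0,0):R a2@(3,2):R
t=2: a0@(0,4):P a1@(3,0):R a2@(2,2):R
t=3: a0@(3,4):P a1@(2,0):R a2@(1,2):R
t=4: a0@(2,4):P a1@(1,0):R a2@(0,2):R
t=5: a0@(1,4):P a1@(0,0):R a2@(3,2):R

(1, 4)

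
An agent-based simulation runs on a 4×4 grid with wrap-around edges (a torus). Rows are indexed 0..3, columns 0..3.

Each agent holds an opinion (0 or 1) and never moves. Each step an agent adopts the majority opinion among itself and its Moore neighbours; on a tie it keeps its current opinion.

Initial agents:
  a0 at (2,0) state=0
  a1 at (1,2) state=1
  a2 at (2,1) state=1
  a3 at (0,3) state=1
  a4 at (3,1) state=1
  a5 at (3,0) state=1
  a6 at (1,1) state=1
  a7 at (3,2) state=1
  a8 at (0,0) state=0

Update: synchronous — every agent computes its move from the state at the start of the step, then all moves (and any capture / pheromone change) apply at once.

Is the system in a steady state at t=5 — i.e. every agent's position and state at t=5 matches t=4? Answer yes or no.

yes

t=1: a0@(2,0):1 a1@(1,2):1 a2@(2,1):1 a3@(0,3):1 a4@(3,1):1 a5@(3,0):1 a6@(1,1):1 a7@(3,2):1 a8@(0,0):1
t=2: (unchanged — steady state)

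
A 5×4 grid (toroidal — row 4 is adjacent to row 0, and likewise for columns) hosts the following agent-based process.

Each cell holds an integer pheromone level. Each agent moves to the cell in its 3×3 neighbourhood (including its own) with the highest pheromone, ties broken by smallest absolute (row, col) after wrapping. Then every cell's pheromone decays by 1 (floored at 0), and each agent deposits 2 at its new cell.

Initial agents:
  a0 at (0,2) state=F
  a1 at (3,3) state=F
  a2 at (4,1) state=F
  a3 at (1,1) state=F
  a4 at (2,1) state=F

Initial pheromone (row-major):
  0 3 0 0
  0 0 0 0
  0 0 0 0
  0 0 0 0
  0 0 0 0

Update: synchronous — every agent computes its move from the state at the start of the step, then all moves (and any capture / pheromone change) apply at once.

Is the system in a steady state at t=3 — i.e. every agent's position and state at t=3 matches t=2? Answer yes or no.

no

t=1: a0@(0,1) a1@(2,0) a2@(0,1) a3@(0,1) a4@(1,0) | pheromone: 0 8 0 0 / 2 0 0 0 / 2 0 0 0 / 0 0 0 0 / 0 0 0 0
t=2: a0@(0,1) a1@(1,0) a2@(0,1) a3@(0,1) a4@(0,1) | pheromone: 0 15 0 0 / 3 0 0 0 / 1 0 0 0 / 0 0 0 0 / 0 0 0 0
t=3: a0@(0,1) a1@(0,1) a2@(0,1) a3@(0,1) a4@(0,1) | pheromone: 0 24 0 0 / 2 0 0 0 / 0 0 0 0 / 0 0 0 0 / 0 0 0 0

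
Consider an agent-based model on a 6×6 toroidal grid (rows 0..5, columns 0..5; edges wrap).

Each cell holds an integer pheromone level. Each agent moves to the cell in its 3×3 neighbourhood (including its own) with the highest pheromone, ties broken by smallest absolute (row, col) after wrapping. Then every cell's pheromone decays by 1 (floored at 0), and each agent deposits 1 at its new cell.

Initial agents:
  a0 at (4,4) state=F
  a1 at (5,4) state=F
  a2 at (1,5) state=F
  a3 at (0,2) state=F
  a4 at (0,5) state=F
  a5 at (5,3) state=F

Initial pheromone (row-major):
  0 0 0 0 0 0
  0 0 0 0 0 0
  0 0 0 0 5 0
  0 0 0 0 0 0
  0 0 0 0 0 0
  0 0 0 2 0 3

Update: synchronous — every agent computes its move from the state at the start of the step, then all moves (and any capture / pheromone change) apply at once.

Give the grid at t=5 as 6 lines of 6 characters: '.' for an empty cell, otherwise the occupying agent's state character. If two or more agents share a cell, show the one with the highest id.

t=1: a0@(5,5) a1@(5,5) a2@(2,4) a3@(5,3) a4@(5,5) a5@(5,3) | pheromone: 0 0 0 0 0 0 / 0 0 0 0 0 0 / 0 0 0 0 5 0 / 0 0 0 0 0 0 / 0 0 0 0 0 0 / 0 0 0 3 0 5
t=2: a0@(5,5) a1@(5,5) a2@(2,4) a3@(5,3) a4@(5,5) a5@(5,3) | pheromone: 0 0 0 0 0 0 / 0 0 0 0 0 0 / 0 0 0 0 5 0 / 0 0 0 0 0 0 / 0 0 0 0 0 0 / 0 0 0 4 0 7
t=3: a0@(5,5) a1@(5,5) a2@(2,4) a3@(5,3) a4@(5,5) a5@(5,3) | pheromone: 0 0 0 0 0 0 / 0 0 0 0 0 0 / 0 0 0 0 5 0 / 0 0 0 0 0 0 / 0 0 0 0 0 0 / 0 0 0 5 0 9
t=4: a0@(5,5) a1@(5,5) a2@(2,4) a3@(5,3) a4@(5,5) a5@(5,3) | pheromone: 0 0 0 0 0 0 / 0 0 0 0 0 0 / 0 0 0 0 5 0 / 0 0 0 0 0 0 / 0 0 0 0 0 0 / 0 0 0 6 0 11
t=5: a0@(5,5) a1@(5,5) a2@(2,4) a3@(5,3) a4@(5,5) a5@(5,3) | pheromone: 0 0 0 0 0 0 / 0 0 0 0 0 0 / 0 0 0 0 5 0 / 0 0 0 0 0 0 / 0 0 0 0 0 0 / 0 0 0 7 0 13

......
......
....F.
......
......
...F.F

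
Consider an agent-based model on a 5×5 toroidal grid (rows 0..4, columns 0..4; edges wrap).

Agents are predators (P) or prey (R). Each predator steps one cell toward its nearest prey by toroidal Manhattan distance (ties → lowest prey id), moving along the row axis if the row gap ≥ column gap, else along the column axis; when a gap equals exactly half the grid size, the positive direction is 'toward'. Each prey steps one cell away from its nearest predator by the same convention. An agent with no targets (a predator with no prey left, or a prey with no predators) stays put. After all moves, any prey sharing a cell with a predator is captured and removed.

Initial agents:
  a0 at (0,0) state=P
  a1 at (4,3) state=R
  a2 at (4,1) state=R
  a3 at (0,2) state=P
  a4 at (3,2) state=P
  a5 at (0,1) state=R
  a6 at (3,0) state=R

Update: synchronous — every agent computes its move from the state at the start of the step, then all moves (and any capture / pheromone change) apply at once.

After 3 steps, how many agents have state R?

t=1: a0@(0,1):P a1@(3,3):R a2@(3,1):R a3@(0,1):P a4@(4,2):P a5@(0,2):R a6@(2,0):R
t=2: a0@(0,2):P a1@(2,3):R a2@(2,1):R a3@(0,2):P a4@(0,2):P a5@(0,3):R a6@(3,0):R
t=3: a0@(0,3):P a1@(3,3):R a2@(3,1):R a3@(0,3):P a4@(0,3):P a5@(0,4):R a6@(2,0):R

4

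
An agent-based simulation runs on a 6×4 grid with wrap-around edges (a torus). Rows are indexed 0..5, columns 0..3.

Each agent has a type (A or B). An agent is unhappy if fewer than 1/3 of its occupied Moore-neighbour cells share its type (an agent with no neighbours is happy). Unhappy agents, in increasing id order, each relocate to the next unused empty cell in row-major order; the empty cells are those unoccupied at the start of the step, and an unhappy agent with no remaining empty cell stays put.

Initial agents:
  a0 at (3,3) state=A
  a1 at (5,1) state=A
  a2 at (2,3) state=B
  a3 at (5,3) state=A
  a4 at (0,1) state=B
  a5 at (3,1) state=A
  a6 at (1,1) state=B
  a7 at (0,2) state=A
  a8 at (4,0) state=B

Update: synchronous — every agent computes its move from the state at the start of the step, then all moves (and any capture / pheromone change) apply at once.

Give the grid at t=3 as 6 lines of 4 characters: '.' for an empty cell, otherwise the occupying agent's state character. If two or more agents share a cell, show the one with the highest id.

t=1: a0@(0,0):A a1@(5,1):A a2@(0,3):B a3@(5,3):A a4@(0,1):B a5@(1,0):A a6@(1,1):B a7@(0,2):A a8@(1,2):B
t=2: a0@(0,0):A a1@(5,1):A a2@(1,3):B a3@(5,3):A a4@(0,1):B a5@(2,0):A a6@(1,1):B a7@(0,2):A a8@(1,2):B
t=3: a0@(0,0):A a1@(5,1):A a2@(0,3):B a3@(5,3):A a4@(0,1):B a5@(1,0):A a6@(1,1):B a7@(0,2):A a8@(1,2):B

ABAB
ABB.
....
....
....
.A.A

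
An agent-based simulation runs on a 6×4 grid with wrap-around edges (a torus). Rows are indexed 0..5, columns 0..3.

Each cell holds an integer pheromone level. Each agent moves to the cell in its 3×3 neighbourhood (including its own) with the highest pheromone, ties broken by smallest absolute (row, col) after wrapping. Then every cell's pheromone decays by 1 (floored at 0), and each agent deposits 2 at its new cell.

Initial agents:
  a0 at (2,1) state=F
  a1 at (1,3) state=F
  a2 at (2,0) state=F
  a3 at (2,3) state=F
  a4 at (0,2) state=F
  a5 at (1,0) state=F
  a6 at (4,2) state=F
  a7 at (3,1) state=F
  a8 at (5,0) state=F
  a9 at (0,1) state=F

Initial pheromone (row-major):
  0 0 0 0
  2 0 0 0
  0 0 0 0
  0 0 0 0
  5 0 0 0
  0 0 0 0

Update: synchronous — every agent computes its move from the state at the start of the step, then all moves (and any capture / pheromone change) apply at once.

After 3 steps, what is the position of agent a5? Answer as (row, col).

(1, 0)

t=1: a0@(1,0) a1@(1,0) a2@(1,0) a3@(1,0) a4@(0,1) a5@(1,0) a6@(3,1) a7@(4,0) a8@(4,0) a9@(1,0) | pheromone: 0 2 0 0 / 13 0 0 0 / 0 0 0 0 / 0 2 0 0 / 8 0 0 0 / 0 0 0 0
t=2: a0@(1,0) a1@(1,0) a2@(1,0) a3@(1,0) a4@(1,0) a5@(1,0) a6@(4,0) a7@(4,0) a8@(4,0) a9@(1,0) | pheromone: 0 1 0 0 / 26 0 0 0 / 0 0 0 0 / 0 1 0 0 / 13 0 0 0 / 0 0 0 0
t=3: a0@(1,0) a1@(1,0) a2@(1,0) a3@(1,0) a4@(1,0) a5@(1,0) a6@(4,0) a7@(4,0) a8@(4,0) a9@(1,0) | pheromone: 0 0 0 0 / 39 0 0 0 / 0 0 0 0 / 0 0 0 0 / 18 0 0 0 / 0 0 0 0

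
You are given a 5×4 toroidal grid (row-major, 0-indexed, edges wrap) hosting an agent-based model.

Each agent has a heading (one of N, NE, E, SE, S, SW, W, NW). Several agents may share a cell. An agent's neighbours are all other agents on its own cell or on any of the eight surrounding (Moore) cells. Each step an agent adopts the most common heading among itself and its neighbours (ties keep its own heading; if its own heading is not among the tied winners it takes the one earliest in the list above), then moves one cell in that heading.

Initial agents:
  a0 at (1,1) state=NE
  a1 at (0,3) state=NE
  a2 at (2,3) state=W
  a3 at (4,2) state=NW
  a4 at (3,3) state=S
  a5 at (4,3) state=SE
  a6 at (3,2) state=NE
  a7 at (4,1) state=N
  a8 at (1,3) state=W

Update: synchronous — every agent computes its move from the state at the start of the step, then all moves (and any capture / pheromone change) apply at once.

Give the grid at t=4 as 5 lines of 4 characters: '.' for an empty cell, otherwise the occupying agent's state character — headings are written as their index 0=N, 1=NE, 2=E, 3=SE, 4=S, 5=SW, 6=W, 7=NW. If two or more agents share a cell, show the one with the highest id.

t=1: a0@(0,2):NE a1@(4,0):NE a2@(2,2):W a3@(3,3):NE a4@(4,3):S a5@(3,0):NE a6@(2,3):NE a7@(3,1):N a8@(1,2):W
t=2: a0@(4,3):NE a1@(3,1):NE a2@(2,1):W a3@(2,0):NE a4@(3,0):NE a5@(2,1):NE a6@(1,0):NE a7@(2,2):NE a8@(1,1):W
t=3: a0@(3,0):NE a1@(2,2):NE a2@(1,2):NE a3@(1,1):NE a4@(2,1):NE a5@(1,2):NE a6@(0,1):NE a7@(1,3):NE a8@(0,2):NE
t=4: a0@(2,1):NE a1@(1,3):NE a2@(0,3):NE a3@(0,2):NE a4@(1,2):NE a5@(0,3):NE a6@(4,2):NE a7@(0,0):NE a8@(4,3):NE

1.11
..11
.1..
....
..11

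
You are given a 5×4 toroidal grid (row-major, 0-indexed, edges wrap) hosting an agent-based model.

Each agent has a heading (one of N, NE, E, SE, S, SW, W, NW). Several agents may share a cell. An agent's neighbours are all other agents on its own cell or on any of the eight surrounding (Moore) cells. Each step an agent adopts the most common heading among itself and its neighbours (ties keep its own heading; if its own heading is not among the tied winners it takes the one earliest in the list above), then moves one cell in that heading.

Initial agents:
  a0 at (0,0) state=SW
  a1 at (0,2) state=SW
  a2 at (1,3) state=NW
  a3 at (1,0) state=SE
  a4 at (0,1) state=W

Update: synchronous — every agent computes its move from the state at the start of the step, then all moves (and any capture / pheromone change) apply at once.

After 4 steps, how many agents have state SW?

t=1: a0@(1,3):SW a1@(1,1):SW a2@(2,2):SW a3@(2,1):SE a4@(1,0):SW
t=2: a0@(2,2):SW a1@(2,0):SW a2@(3,1):SW a3@(3,0):SW a4@(2,3):SW
t=3: a0@(3,1):SW a1@(3,3):SW a2@(4,0):SW a3@(4,3):SW a4@(3,2):SW
t=4: a0@(4,0):SW a1@(4,2):SW a2@(0,3):SW a3@(0,2):SW a4@(4,1):SW

5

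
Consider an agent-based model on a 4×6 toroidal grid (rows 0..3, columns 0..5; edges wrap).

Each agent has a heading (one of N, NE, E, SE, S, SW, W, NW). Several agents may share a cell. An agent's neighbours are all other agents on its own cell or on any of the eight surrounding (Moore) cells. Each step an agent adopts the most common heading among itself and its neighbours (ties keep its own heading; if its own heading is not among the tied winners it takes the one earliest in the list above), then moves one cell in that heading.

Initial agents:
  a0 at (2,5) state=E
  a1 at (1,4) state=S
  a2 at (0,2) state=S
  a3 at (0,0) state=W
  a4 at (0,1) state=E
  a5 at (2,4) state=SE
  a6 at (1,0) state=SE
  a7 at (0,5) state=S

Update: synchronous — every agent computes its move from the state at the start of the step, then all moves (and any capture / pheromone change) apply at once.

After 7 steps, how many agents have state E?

t=1: a0@(3,0):SE a1@(2,4):S a2@(1,2):S a3@(0,5):W a4@(0,2):E a5@(3,5):SE a6@(1,1):E a7@(1,5):S
t=2: a0@(0,1):SE a1@(3,4):S a2@(1,3):E a3@(1,0):SE a4@(0,3):E a5@(0,0):SE a6@(1,2):E a7@(2,5):S
t=3: a0@(1,2):SE a1@(0,4):S a2@(1,4):E a3@(2,1):SE a4@(0,4):E a5@(1,1):SE a6@(1,3):E a7@(3,5):S
t=4: a0@(2,3):SE a1@(0,5):E a2@(1,5):E a3@(3,2):SE a4@(0,5):E a5@(2,2):SE a6@(1,4):E a7@(0,5):S
t=5: a0@(3,4):SE a1@(0,0):E a2@(1,0):E a3@(0,3):SE a4@(0,0):E a5@(3,3):SE a6@(1,5):E a7@(0,0):E
t=6: a0@(0,5):SE a1@(0,1):E a2@(1,1):E a3@(1,4):SE a4@(0,1):E a5@(0,4):SE a6@(1,0):E a7@(0,1):E
t=7: a0@(1,0):SE a1@(0,2):E a2@(1,2):E a3@(2,5):SE a4@(0,2):E a5@(1,5):SE a6@(1,1):E a7@(0,2):E

5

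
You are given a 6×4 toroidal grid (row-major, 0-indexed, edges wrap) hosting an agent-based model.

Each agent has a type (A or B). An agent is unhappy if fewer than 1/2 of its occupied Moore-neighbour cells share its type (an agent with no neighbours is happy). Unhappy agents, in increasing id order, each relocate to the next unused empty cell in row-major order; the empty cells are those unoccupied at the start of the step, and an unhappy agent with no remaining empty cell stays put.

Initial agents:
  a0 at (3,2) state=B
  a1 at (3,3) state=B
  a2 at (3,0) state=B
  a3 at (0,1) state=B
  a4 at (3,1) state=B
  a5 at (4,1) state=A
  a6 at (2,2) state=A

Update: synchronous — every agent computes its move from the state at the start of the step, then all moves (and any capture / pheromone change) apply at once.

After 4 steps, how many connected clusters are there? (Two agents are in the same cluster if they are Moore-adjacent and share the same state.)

3

t=1: a0@(3,2):B a1@(3,3):B a2@(3,0):B a3@(0,1):B a4@(3,1):B a5@(0,0):A a6@(0,2):A
t=2: a0@(3,2):B a1@(3,3):B a2@(3,0):B a3@(0,3):B a4@(3,1):B a5@(1,0):A a6@(1,1):A
t=3: a0@(3,2):B a1@(3,3):B a2@(3,0):B a3@(0,0):B a4@(3,1):B a5@(1,0):A a6@(1,1):A
t=4: a0@(3,2):B a1@(3,3):B a2@(3,0):B a3@(0,1):B a4@(3,1):B a5@(1,0):A a6@(1,1):A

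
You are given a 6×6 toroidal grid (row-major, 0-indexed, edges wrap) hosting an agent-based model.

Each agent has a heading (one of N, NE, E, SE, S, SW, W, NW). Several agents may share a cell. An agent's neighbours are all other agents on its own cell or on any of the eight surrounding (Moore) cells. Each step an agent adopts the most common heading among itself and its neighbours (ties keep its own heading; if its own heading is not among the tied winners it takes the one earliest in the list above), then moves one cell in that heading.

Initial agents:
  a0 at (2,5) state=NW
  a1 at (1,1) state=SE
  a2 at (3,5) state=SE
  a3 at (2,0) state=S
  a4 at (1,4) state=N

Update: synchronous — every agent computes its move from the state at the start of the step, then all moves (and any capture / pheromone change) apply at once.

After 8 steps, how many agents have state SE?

t=1: a0@(1,4):NW a1@(2,2):SE a2@(4,0):SE a3@(3,1):SE a4@(0,4):N
t=2: a0@(0,3):NW a1@(3,3):SE a2@(5,1):SE a3@(4,2):SE a4@(5,4):N
t=3: a0@(5,2):NW a1@(4,4):SE a2@(0,2):SE a3@(5,3):SE a4@(4,4):N
t=4: a0@(0,3):SE a1@(5,5):SE a2@(1,3):SE a3@(0,4):SE a4@(5,5):SE
t=5: a0@(1,4):SE a1@(0,0):SE a2@(2,4):SE a3@(1,5):SE a4@(0,0):SE
t=6: a0@(2,5):SE a1@(1,1):SE a2@(3,5):SE a3@(2,0):SE a4@(1,1):SE
t=7: a0@(3,0):SE a1@(2,2):SE a2@(4,0):SE a3@(3,1):SE a4@(2,2):SE
t=8: a0@(4,1):SE a1@(3,3):SE a2@(5,1):SE a3@(4,2):SE a4@(3,3):SE

5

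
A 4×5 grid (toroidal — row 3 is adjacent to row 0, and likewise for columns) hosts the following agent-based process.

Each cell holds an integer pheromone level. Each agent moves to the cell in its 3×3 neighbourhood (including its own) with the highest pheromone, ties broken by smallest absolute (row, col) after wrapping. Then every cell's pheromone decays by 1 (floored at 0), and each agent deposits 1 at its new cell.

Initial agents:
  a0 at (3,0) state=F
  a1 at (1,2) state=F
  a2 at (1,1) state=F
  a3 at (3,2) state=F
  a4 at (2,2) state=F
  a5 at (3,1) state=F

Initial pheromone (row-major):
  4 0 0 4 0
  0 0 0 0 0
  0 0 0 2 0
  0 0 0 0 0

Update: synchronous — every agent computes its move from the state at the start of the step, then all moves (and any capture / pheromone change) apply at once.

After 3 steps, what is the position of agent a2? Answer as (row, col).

t=1: a0@(0,0) a1@(0,3) a2@(0,0) a3@(0,3) a4@(2,3) a5@(0,0) | pheromone: 6 0 0 5 0 / 0 0 0 0 0 / 0 0 0 2 0 / 0 0 0 0 0
t=2: a0@(0,0) a1@(0,3) a2@(0,0) a3@(0,3) a4@(2,3) a5@(0,0) | pheromone: 8 0 0 6 0 / 0 0 0 0 0 / 0 0 0 2 0 / 0 0 0 0 0
t=3: a0@(0,0) a1@(0,3) a2@(0,0) a3@(0,3) a4@(2,3) a5@(0,0) | pheromone: 10 0 0 7 0 / 0 0 0 0 0 / 0 0 0 2 0 / 0 0 0 0 0

(0, 0)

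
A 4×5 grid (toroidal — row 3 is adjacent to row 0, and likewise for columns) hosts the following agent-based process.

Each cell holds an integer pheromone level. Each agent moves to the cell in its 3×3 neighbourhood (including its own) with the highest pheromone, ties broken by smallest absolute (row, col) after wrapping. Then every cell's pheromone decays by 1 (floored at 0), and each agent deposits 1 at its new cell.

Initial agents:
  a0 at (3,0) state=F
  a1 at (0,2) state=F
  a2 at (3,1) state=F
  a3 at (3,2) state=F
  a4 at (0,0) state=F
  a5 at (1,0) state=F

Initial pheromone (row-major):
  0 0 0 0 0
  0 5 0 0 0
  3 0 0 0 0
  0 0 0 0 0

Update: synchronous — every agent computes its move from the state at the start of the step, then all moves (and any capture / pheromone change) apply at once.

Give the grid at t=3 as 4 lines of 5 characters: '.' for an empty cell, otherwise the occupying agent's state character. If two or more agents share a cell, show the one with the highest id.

.....
.F...
.....
.....

t=1: a0@(2,0) a1@(1,1) a2@(2,0) a3@(0,1) a4@(1,1) a5@(1,1) | pheromone: 0 1 0 0 0 / 0 7 0 0 0 / 4 0 0 0 0 / 0 0 0 0 0
t=2: a0@(1,1) a1@(1,1) a2@(1,1) a3@(1,1) a4@(1,1) a5@(1,1) | pheromone: 0 0 0 0 0 / 0 12 0 0 0 / 3 0 0 0 0 / 0 0 0 0 0
t=3: a0@(1,1) a1@(1,1) a2@(1,1) a3@(1,1) a4@(1,1) a5@(1,1) | pheromone: 0 0 0 0 0 / 0 17 0 0 0 / 2 0 0 0 0 / 0 0 0 0 0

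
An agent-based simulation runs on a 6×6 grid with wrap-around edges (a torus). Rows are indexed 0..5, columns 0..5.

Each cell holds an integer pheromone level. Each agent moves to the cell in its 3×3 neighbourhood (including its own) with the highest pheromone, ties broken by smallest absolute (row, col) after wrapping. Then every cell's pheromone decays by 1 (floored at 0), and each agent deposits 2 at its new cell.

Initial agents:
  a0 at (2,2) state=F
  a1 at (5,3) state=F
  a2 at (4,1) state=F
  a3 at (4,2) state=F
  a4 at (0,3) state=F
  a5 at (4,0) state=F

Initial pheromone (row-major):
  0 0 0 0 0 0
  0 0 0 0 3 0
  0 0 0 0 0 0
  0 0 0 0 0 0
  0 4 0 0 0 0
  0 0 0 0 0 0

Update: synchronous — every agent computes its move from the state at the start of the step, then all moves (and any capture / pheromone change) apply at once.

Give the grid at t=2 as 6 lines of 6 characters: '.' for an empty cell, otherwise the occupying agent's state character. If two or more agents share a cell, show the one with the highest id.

t=1: a0@(1,1) a1@(0,2) a2@(4,1) a3@(4,1) a4@(1,4) a5@(4,1) | pheromone: 0 0 2 0 0 0 / 0 2 0 0 4 0 / 0 0 0 0 0 0 / 0 0 0 0 0 0 / 0 9 0 0 0 0 / 0 0 0 0 0 0
t=2: a0@(0,2) a1@(0,2) a2@(4,1) a3@(4,1) a4@(1,4) a5@(4,1) | pheromone: 0 0 5 0 0 0 / 0 1 0 0 5 0 / 0 0 0 0 0 0 / 0 0 0 0 0 0 / 0 14 0 0 0 0 / 0 0 0 0 0 0

..F...
....F.
......
......
.F....
......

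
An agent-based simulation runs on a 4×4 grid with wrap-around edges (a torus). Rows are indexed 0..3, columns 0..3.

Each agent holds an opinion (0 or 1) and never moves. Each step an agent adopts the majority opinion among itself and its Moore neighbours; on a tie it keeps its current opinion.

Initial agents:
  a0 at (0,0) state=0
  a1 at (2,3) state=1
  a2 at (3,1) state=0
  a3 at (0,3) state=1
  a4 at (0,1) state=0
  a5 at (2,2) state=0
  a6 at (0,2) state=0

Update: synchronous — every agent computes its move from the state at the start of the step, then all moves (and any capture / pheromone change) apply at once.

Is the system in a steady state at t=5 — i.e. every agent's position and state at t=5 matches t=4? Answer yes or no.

yes

t=1: a0@(0,0):0 a1@(2,3):1 a2@(3,1):0 a3@(0,3):0 a4@(0,1):0 a5@(2,2):0 a6@(0,2):0
t=2: (unchanged — steady state)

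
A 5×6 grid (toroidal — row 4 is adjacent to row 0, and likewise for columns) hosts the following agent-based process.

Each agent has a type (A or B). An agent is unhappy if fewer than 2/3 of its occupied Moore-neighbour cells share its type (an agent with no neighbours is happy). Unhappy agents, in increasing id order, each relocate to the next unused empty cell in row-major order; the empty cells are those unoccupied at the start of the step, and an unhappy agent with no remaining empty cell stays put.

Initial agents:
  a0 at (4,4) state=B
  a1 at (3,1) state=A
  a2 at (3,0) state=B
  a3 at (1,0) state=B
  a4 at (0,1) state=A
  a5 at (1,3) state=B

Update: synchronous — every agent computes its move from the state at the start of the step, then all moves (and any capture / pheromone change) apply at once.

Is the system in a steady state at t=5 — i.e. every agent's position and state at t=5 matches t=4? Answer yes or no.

yes

t=1: a0@(4,4):B a1@(0,0):A a2@(0,2):B a3@(0,3):B a4@(0,4):A a5@(1,3):B
t=2: a0@(0,1):B a1@(0,0):A a2@(0,2):B a3@(0,3):B a4@(0,5):A a5@(1,3):B
t=3: a0@(0,4):B a1@(1,0):A a2@(0,2):B a3@(0,3):B a4@(0,5):A a5@(1,3):B
t=4: a0@(0,4):B a1@(1,0):A a2@(0,2):B a3@(0,3):B a4@(0,0):A a5@(1,3):B
t=5: (unchanged — steady state)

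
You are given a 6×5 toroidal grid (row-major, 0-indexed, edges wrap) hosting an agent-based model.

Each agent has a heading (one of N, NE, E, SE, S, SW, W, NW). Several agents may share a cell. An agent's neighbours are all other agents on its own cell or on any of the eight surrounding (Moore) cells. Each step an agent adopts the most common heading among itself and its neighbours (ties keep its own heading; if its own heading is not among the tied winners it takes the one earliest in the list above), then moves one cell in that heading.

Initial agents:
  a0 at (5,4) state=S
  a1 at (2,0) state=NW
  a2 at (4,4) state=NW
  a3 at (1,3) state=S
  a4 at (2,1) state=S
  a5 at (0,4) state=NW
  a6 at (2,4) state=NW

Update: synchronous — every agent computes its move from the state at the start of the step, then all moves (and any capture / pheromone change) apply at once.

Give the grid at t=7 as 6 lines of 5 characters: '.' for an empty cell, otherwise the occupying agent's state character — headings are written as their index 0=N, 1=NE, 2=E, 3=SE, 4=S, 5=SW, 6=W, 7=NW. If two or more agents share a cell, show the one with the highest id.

t=1: a0@(4,3):NW a1@(1,4):NW a2@(3,3):NW a3@(0,2):NW a4@(3,1):S a5@(1,4):S a6@(1,3):NW
t=2: a0@(3,2):NW a1@(0,3):NW a2@(2,2):NW a3@(5,1):NW a4@(4,1):S a5@(0,3):NW a6@(0,2):NW
t=3: a0@(2,1):NW a1@(5,2):NW a2@(1,1):NW a3@(4,0):NW a4@(3,0):NW a5@(5,2):NW a6@(5,1):NW
t=4: a0@(1,0):NW a1@(4,1):NW a2@(0,0):NW a3@(3,4):NW a4@(2,4):NW a5@(4,1):NW a6@(4,0):NW
t=5: a0@(0,4):NW a1@(3,0):NW a2@(5,4):NW a3@(2,3):NW a4@(1,3):NW a5@(3,0):NW a6@(3,4):NW
t=6: a0@(5,3):NW a1@(2,4):NW a2@(4,3):NW a3@(1,2):NW a4@(0,2):NW a5@(2,4):NW a6@(2,3):NW
t=7: a0@(4,2):NW a1@(1,3):NW a2@(3,2):NW a3@(0,1):NW a4@(5,1):NW a5@(1,3):NW a6@(1,2):NW

.7...
..77.
.....
..7..
..7..
.7...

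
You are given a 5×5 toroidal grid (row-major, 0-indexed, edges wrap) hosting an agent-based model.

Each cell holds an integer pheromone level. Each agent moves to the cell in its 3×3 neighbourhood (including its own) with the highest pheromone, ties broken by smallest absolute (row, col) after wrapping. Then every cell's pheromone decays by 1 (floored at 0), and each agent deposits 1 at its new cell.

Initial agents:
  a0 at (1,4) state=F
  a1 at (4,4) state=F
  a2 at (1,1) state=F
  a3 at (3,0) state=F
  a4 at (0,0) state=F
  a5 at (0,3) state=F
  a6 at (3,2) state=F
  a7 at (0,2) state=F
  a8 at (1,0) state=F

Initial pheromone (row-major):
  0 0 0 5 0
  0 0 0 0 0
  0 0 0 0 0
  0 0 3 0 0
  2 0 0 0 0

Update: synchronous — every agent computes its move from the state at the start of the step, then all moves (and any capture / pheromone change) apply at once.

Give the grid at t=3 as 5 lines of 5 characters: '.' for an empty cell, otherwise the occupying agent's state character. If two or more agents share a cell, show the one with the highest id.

...F.
.....
.....
..F..
F....

t=1: a0@(0,3) a1@(0,3) a2@(0,0) a3@(4,0) a4@(4,0) a5@(0,3) a6@(3,2) a7@(0,3) a8@(0,0) | pheromone: 2 0 0 8 0 / 0 0 0 0 0 / 0 0 0 0 0 / 0 0 3 0 0 / 3 0 0 0 0
t=2: a0@(0,3) a1@(0,3) a2@(4,0) a3@(4,0) a4@(4,0) a5@(0,3) a6@(3,2) a7@(0,3) a8@(4,0) | pheromone: 1 0 0 11 0 / 0 0 0 0 0 / 0 0 0 0 0 / 0 0 3 0 0 / 6 0 0 0 0
t=3: a0@(0,3) a1@(0,3) a2@(4,0) a3@(4,0) a4@(4,0) a5@(0,3) a6@(3,2) a7@(0,3) a8@(4,0) | pheromone: 0 0 0 14 0 / 0 0 0 0 0 / 0 0 0 0 0 / 0 0 3 0 0 / 9 0 0 0 0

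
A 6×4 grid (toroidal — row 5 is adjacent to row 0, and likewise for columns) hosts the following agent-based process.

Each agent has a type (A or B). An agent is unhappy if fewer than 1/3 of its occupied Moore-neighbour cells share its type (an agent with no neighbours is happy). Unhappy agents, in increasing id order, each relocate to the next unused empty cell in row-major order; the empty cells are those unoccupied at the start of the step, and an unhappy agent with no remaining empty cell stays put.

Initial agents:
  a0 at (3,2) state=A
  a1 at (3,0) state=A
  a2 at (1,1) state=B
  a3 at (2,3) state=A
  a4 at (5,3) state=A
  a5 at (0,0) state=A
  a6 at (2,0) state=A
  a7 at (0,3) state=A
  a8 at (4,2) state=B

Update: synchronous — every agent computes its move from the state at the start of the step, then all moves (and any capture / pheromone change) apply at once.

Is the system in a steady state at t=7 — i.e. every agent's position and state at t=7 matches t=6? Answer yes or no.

t=1: a0@(3,2):A a1@(3,0):A a2@(0,1):B a3@(2,3):A a4@(5,3):A a5@(0,0):A a6@(2,0):A a7@(0,3):A a8@(0,2):B
t=2: (unchanged — steady state)

yes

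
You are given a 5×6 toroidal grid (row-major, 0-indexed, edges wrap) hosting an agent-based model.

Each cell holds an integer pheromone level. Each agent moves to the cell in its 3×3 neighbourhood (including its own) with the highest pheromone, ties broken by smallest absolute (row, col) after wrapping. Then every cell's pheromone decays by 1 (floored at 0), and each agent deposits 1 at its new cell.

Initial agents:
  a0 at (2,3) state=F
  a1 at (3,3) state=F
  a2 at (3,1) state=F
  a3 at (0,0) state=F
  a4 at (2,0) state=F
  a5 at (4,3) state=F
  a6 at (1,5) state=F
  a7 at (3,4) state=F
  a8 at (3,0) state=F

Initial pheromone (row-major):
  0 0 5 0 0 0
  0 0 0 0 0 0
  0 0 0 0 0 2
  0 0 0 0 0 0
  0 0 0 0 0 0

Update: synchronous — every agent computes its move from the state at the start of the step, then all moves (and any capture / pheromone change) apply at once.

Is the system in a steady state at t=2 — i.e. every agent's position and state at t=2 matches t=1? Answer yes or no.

no

t=1: a0@(1,2) a1@(2,2) a2@(2,0) a3@(0,0) a4@(2,5) a5@(0,2) a6@(2,5) a7@(2,5) a8@(2,5) | pheromone: 1 0 5 0 0 0 / 0 0 1 0 0 0 / 1 0 1 0 0 5 / 0 0 0 0 0 0 / 0 0 0 0 0 0
t=2: a0@(0,2) a1@(1,2) a2@(2,5) a3@(0,0) a4@(2,5) a5@(0,2) a6@(2,5) a7@(2,5) a8@(2,5) | pheromone: 1 0 6 0 0 0 / 0 0 1 0 0 0 / 0 0 0 0 0 9 / 0 0 0 0 0 0 / 0 0 0 0 0 0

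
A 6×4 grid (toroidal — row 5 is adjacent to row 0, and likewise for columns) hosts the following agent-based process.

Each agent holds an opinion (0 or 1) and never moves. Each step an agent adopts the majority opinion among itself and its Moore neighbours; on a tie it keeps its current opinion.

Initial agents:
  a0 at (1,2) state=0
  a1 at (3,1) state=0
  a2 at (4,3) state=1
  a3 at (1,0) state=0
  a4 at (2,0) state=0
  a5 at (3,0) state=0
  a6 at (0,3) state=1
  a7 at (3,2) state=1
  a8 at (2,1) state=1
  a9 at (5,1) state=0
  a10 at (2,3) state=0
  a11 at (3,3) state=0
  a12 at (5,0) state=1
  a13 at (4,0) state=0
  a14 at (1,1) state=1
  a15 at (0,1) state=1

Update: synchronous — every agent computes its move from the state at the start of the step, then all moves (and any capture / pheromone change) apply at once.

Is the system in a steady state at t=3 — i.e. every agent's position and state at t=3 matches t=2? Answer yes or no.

t=1: a0@(1,2):1 a1@(3,1):0 a2@(4,3):1 a3@(1,0):1 a4@(2,0):0 a5@(3,0):0 a6@(0,3):1 a7@(3,2):1 a8@(2,1):0 a9@(5,1):0 a10@(2,3):0 a11@(3,3):0 a12@(5,0):1 a13@(4,0):0 a14@(1,1):1 a15@(0,1):1
t=2: a0@(1,2):1 a1@(3,1):0 a2@(4,3):1 a3@(1,0):1 a4@(2,0):0 a5@(3,0):0 a6@(0,3):1 a7@(3,2):0 a8@(2,1):0 a9@(5,1):0 a10@(2,3):0 a11@(3,3):0 a12@(5,0):1 a13@(4,0):0 a14@(1,1):1 a15@(0,1):1
t=3: a0@(1,2):1 a1@(3,1):0 a2@(4,3):0 a3@(1,0):1 a4@(2,0):0 a5@(3,0):0 a6@(0,3):1 a7@(3,2):0 a8@(2,1):0 a9@(5,1):0 a10@(2,3):0 a11@(3,3):0 a12@(5,0):1 a13@(4,0):0 a14@(1,1):1 a15@(0,1):1

no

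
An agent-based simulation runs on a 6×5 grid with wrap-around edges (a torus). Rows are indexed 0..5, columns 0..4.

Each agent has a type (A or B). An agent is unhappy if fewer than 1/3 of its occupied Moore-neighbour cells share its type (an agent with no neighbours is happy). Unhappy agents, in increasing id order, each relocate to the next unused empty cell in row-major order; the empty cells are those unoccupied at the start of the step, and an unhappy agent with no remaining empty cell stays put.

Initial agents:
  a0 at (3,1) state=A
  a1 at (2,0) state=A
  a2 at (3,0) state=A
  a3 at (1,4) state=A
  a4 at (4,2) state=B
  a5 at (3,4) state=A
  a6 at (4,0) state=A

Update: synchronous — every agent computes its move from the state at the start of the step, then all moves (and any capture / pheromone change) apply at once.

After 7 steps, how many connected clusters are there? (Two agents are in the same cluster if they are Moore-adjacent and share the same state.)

t=1: a0@(3,1):A a1@(2,0):A a2@(3,0):A a3@(1,4):A a4@(0,0):B a5@(3,4):A a6@(4,0):A
t=2: a0@(3,1):A a1@(2,0):A a2@(3,0):A a3@(1,4):A a4@(0,1):B a5@(3,4):A a6@(4,0):A
t=3: (unchanged — steady state)

2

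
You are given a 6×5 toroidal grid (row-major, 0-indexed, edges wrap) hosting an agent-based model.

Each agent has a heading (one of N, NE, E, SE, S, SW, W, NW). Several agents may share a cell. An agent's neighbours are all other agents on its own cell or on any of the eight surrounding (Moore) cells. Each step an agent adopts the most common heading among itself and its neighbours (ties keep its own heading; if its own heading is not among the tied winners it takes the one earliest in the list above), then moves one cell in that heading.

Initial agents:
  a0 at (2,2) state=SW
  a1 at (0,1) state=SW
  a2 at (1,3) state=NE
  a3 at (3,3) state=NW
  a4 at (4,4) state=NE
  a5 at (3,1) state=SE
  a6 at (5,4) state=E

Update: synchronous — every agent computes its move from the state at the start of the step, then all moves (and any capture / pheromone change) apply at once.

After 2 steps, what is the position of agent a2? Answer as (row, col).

t=1: a0@(3,1):SW a1@(1,0):SW a2@(0,4):NE a3@(2,2):NW a4@(3,0):NE a5@(4,2):SE a6@(5,0):E
t=2: a0@(4,0):SW a1@(2,4):SW a2@(5,0):NE a3@(1,1):NW a4@(2,1):NE a5@(5,3):SE a6@(5,1):E

(5, 0)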